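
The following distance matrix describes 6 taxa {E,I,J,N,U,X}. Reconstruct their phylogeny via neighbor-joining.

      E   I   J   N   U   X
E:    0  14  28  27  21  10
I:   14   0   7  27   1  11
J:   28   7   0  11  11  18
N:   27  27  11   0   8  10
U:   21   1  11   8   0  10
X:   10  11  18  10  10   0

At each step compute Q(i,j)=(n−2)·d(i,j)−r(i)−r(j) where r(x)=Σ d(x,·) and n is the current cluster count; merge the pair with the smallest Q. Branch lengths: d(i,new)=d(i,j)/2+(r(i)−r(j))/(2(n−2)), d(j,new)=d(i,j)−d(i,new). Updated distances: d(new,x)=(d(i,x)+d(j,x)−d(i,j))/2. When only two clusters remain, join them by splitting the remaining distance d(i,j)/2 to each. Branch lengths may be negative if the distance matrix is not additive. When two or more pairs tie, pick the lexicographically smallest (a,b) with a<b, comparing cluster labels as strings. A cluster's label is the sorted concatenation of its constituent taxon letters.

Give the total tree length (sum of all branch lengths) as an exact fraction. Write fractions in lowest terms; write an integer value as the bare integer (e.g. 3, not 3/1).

35

1. join E+X (d=10, Q=-119) ⇒ EX; edges |E|=81/8, |X|=-1/8
  updated: d(EX,I)=15/2, d(EX,J)=18, d(EX,N)=27/2, d(EX,U)=21/2
2. join J+N (d=11, Q=-147/2) ⇒ JN; edges |J|=41/12, |N|=91/12
  updated: d(EX,JN)=41/4, d(I,JN)=23/2, d(JN,U)=4
3. join EX+JN (d=41/4, Q=-67/2) ⇒ EJNX; edges |EX|=23/4, |JN|=9/2
  updated: d(EJNX,I)=35/8, d(EJNX,U)=17/8
4. join EJNX+I (d=35/8, Q=-15/2) ⇒ EIJNX; edges |EJNX|=11/4, |I|=13/8
  updated: d(EIJNX,U)=-5/8
5. join EIJNX+U (d=-5/8) ⇒ EIJNUX; edges |EIJNX|=-5/16, |U|=-5/16
final tree: ((((E:81/8,X:-1/8):23/4,(J:41/12,N:91/12):9/2):11/4,I:13/8):-5/16,U:-5/16)
total length: 35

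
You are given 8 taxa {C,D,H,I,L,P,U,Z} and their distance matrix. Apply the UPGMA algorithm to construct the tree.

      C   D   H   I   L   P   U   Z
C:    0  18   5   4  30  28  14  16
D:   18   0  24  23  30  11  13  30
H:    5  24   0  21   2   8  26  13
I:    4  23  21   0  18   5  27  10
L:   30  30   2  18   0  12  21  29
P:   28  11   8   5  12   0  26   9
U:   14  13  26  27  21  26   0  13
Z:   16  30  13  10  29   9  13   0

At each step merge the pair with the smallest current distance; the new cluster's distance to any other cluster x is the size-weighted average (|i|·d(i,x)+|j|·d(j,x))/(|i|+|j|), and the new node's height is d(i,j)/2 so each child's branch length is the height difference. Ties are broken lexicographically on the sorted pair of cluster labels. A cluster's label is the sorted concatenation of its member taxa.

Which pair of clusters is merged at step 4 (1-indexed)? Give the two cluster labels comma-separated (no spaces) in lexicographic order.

iteration 1: select H,L (d=2); attach at lengths (1, 1); label the merged cluster HL
  updated: d(C,HL)=35/2, d(D,HL)=27, d(HL,I)=39/2, d(HL,P)=10, d(HL,U)=47/2, d(HL,Z)=21
iteration 2: select C,I (d=4); attach at lengths (2, 2); label the merged cluster CI
  updated: d(CI,D)=41/2, d(CI,HL)=37/2, d(CI,P)=33/2, d(CI,U)=41/2, d(CI,Z)=13
iteration 3: select P,Z (d=9); attach at lengths (9/2, 9/2); label the merged cluster PZ
  updated: d(CI,PZ)=59/4, d(D,PZ)=41/2, d(HL,PZ)=31/2, d(PZ,U)=39/2
iteration 4: select D,U (d=13); attach at lengths (13/2, 13/2); label the merged cluster DU
  updated: d(CI,DU)=41/2, d(DU,HL)=101/4, d(DU,PZ)=20
iteration 5: select CI,PZ (d=59/4); attach at lengths (43/8, 23/8); label the merged cluster CIPZ
  updated: d(CIPZ,DU)=81/4, d(CIPZ,HL)=17
iteration 6: select CIPZ,HL (d=17); attach at lengths (9/8, 15/2); label the merged cluster CHILPZ
  updated: d(CHILPZ,DU)=263/12
iteration 7: select CHILPZ,DU (d=263/12); attach at lengths (59/24, 107/24); label the merged cluster CDHILPUZ
final tree: ((((C:2,I:2):43/8,(P:9/2,Z:9/2):23/8):9/8,(H:1,L:1):15/2):59/24,(D:13/2,U:13/2):107/24)
total length: 1243/24

D,U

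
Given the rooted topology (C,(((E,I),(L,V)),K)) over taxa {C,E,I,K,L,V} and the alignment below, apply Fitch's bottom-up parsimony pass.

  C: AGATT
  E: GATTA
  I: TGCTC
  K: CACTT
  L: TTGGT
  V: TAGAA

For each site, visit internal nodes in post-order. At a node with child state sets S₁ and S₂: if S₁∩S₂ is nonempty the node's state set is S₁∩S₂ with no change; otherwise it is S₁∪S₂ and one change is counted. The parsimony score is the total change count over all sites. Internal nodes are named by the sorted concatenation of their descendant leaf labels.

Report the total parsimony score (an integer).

14

site 0, node EI: E={G} ∪ I={T} → {G,T} (+1)
site 0, node LV: L={T} ∩ V={T} → {T} (+0)
site 0, node EILV: EI={G,T} ∩ LV={T} → {T} (+0)
site 0, node EIKLV: EILV={T} ∪ K={C} → {C,T} (+1)
site 0, node CEIKLV: C={A} ∪ EIKLV={C,T} → {A,C,T} (+1)
site 1, node EI: E={A} ∪ I={G} → {A,G} (+1)
site 1, node LV: L={T} ∪ V={A} → {A,T} (+1)
site 1, node EILV: EI={A,G} ∩ LV={A,T} → {A} (+0)
site 1, node EIKLV: EILV={A} ∩ K={A} → {A} (+0)
site 1, node CEIKLV: C={G} ∪ EIKLV={A} → {A,G} (+1)
site 2, node EI: E={T} ∪ I={C} → {C,T} (+1)
site 2, node LV: L={G} ∩ V={G} → {G} (+0)
site 2, node EILV: EI={C,T} ∪ LV={G} → {C,G,T} (+1)
site 2, node EIKLV: EILV={C,G,T} ∩ K={C} → {C} (+0)
site 2, node CEIKLV: C={A} ∪ EIKLV={C} → {A,C} (+1)
site 3, node EI: E={T} ∩ I={T} → {T} (+0)
site 3, node LV: L={G} ∪ V={A} → {A,G} (+1)
site 3, node EILV: EI={T} ∪ LV={A,G} → {A,G,T} (+1)
site 3, node EIKLV: EILV={A,G,T} ∩ K={T} → {T} (+0)
site 3, node CEIKLV: C={T} ∩ EIKLV={T} → {T} (+0)
site 4, node EI: E={A} ∪ I={C} → {A,C} (+1)
site 4, node LV: L={T} ∪ V={A} → {A,T} (+1)
site 4, node EILV: EI={A,C} ∩ LV={A,T} → {A} (+0)
site 4, node EIKLV: EILV={A} ∪ K={T} → {A,T} (+1)
site 4, node CEIKLV: C={T} ∩ EIKLV={A,T} → {T} (+0)
per-site changes: [3, 3, 3, 2, 3]; total = 14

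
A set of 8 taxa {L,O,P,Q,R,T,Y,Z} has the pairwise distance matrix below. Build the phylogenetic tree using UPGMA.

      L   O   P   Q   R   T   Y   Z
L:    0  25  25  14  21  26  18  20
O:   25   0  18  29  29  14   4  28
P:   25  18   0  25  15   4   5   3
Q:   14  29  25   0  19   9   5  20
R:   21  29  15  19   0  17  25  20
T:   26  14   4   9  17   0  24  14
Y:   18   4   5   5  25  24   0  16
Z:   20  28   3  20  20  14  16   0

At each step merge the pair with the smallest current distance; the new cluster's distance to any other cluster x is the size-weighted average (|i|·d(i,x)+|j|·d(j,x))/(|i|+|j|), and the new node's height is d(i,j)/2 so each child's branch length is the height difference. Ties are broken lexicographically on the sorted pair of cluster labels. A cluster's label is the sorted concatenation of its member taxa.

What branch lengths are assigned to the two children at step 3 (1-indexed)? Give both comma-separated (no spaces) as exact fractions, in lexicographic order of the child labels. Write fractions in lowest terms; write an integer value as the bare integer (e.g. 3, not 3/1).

step 1: merge (P,Z) at d=3; branch lengths P→3/2, Z→3/2; new cluster PZ
  updated: d(L,PZ)=45/2, d(O,PZ)=23, d(PZ,Q)=45/2, d(PZ,R)=35/2, d(PZ,T)=9, d(PZ,Y)=21/2
step 2: merge (O,Y) at d=4; branch lengths O→2, Y→2; new cluster OY
  updated: d(L,OY)=43/2, d(OY,PZ)=67/4, d(OY,Q)=17, d(OY,R)=27, d(OY,T)=19
step 3: merge (PZ,T) at d=9; branch lengths PZ→3, T→9/2; new cluster PTZ
  updated: d(L,PTZ)=71/3, d(OY,PTZ)=35/2, d(PTZ,Q)=18, d(PTZ,R)=52/3
step 4: merge (L,Q) at d=14; branch lengths L→7, Q→7; new cluster LQ
  updated: d(LQ,OY)=77/4, d(LQ,PTZ)=125/6, d(LQ,R)=20
step 5: merge (PTZ,R) at d=52/3; branch lengths PTZ→25/6, R→26/3; new cluster PRTZ
  updated: d(LQ,PRTZ)=165/8, d(OY,PRTZ)=159/8
step 6: merge (LQ,OY) at d=77/4; branch lengths LQ→21/8, OY→61/8; new cluster LOQY
  updated: d(LOQY,PRTZ)=81/4
step 7: merge (LOQY,PRTZ) at d=81/4; branch lengths LOQY→1/2, PRTZ→35/24; new cluster LOPQRTYZ
final tree: (((L:7,Q:7):21/8,(O:2,Y:2):61/8):1/2,(((P:3/2,Z:3/2):3,T:9/2):25/6,R:26/3):35/24)
total length: 1285/24

3,9/2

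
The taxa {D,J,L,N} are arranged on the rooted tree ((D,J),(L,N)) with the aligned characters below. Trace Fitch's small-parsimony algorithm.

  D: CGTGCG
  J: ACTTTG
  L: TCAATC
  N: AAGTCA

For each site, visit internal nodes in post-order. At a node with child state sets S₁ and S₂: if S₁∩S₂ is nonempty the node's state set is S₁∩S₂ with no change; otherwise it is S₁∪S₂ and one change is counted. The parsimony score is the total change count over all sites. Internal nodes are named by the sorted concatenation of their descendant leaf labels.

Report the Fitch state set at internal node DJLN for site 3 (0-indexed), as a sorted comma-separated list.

DJ@0: {C} ∪ {A} = {A,C} (union, +1)
LN@0: {T} ∪ {A} = {A,T} (union, +1)
DJLN@0: {A,C} ∩ {A,T} = {A} (intersection, +0)
DJ@1: {G} ∪ {C} = {C,G} (union, +1)
LN@1: {C} ∪ {A} = {A,C} (union, +1)
DJLN@1: {C,G} ∩ {A,C} = {C} (intersection, +0)
DJ@2: {T} ∩ {T} = {T} (intersection, +0)
LN@2: {A} ∪ {G} = {A,G} (union, +1)
DJLN@2: {T} ∪ {A,G} = {A,G,T} (union, +1)
DJ@3: {G} ∪ {T} = {G,T} (union, +1)
LN@3: {A} ∪ {T} = {A,T} (union, +1)
DJLN@3: {G,T} ∩ {A,T} = {T} (intersection, +0)
DJ@4: {C} ∪ {T} = {C,T} (union, +1)
LN@4: {T} ∪ {C} = {C,T} (union, +1)
DJLN@4: {C,T} ∩ {C,T} = {C,T} (intersection, +0)
DJ@5: {G} ∩ {G} = {G} (intersection, +0)
LN@5: {C} ∪ {A} = {A,C} (union, +1)
DJLN@5: {G} ∪ {A,C} = {A,C,G} (union, +1)
per-site changes: [2, 2, 2, 2, 2, 2]; total = 12

T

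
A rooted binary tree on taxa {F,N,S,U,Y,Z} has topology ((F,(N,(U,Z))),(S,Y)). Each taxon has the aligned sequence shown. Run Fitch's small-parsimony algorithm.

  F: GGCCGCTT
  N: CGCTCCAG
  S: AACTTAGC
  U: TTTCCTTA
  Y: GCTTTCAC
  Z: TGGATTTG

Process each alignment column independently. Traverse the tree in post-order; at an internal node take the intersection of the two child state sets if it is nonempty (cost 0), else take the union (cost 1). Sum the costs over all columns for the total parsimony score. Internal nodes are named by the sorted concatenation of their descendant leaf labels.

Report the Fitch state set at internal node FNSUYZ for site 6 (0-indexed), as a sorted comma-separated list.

A,G,T

UZ@0: {T} ∩ {T} = {T} (intersection, +0)
NUZ@0: {C} ∪ {T} = {C,T} (union, +1)
FNUZ@0: {G} ∪ {C,T} = {C,G,T} (union, +1)
SY@0: {A} ∪ {G} = {A,G} (union, +1)
FNSUYZ@0: {C,G,T} ∩ {A,G} = {G} (intersection, +0)
UZ@1: {T} ∪ {G} = {G,T} (union, +1)
NUZ@1: {G} ∩ {G,T} = {G} (intersection, +0)
FNUZ@1: {G} ∩ {G} = {G} (intersection, +0)
SY@1: {A} ∪ {C} = {A,C} (union, +1)
FNSUYZ@1: {G} ∪ {A,C} = {A,C,G} (union, +1)
UZ@2: {T} ∪ {G} = {G,T} (union, +1)
NUZ@2: {C} ∪ {G,T} = {C,G,T} (union, +1)
FNUZ@2: {C} ∩ {C,G,T} = {C} (intersection, +0)
SY@2: {C} ∪ {T} = {C,T} (union, +1)
FNSUYZ@2: {C} ∩ {C,T} = {C} (intersection, +0)
UZ@3: {C} ∪ {A} = {A,C} (union, +1)
NUZ@3: {T} ∪ {A,C} = {A,C,T} (union, +1)
FNUZ@3: {C} ∩ {A,C,T} = {C} (intersection, +0)
SY@3: {T} ∩ {T} = {T} (intersection, +0)
FNSUYZ@3: {C} ∪ {T} = {C,T} (union, +1)
UZ@4: {C} ∪ {T} = {C,T} (union, +1)
NUZ@4: {C} ∩ {C,T} = {C} (intersection, +0)
FNUZ@4: {G} ∪ {C} = {C,G} (union, +1)
SY@4: {T} ∩ {T} = {T} (intersection, +0)
FNSUYZ@4: {C,G} ∪ {T} = {C,G,T} (union, +1)
UZ@5: {T} ∩ {T} = {T} (intersection, +0)
NUZ@5: {C} ∪ {T} = {C,T} (union, +1)
FNUZ@5: {C} ∩ {C,T} = {C} (intersection, +0)
SY@5: {A} ∪ {C} = {A,C} (union, +1)
FNSUYZ@5: {C} ∩ {A,C} = {C} (intersection, +0)
UZ@6: {T} ∩ {T} = {T} (intersection, +0)
NUZ@6: {A} ∪ {T} = {A,T} (union, +1)
FNUZ@6: {T} ∩ {A,T} = {T} (intersection, +0)
SY@6: {G} ∪ {A} = {A,G} (union, +1)
FNSUYZ@6: {T} ∪ {A,G} = {A,G,T} (union, +1)
UZ@7: {A} ∪ {G} = {A,G} (union, +1)
NUZ@7: {G} ∩ {A,G} = {G} (intersection, +0)
FNUZ@7: {T} ∪ {G} = {G,T} (union, +1)
SY@7: {C} ∩ {C} = {C} (intersection, +0)
FNSUYZ@7: {G,T} ∪ {C} = {C,G,T} (union, +1)
per-site changes: [3, 3, 3, 3, 3, 2, 3, 3]; total = 23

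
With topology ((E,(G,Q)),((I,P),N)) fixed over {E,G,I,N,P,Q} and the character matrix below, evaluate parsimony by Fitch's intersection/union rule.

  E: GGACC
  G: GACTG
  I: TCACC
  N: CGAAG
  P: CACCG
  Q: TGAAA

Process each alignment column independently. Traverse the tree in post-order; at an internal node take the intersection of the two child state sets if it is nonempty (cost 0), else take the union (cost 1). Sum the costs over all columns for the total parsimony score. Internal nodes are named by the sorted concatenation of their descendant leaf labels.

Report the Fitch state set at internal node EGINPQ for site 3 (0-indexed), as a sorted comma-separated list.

A,C

[col 0] GQ: children G:{G}, Q:{T} ∪→ {G,T}; cost 1
[col 0] EGQ: children E:{G}, GQ:{G,T} ∩→ {G}; cost 0
[col 0] IP: children I:{T}, P:{C} ∪→ {C,T}; cost 1
[col 0] INP: children IP:{C,T}, N:{C} ∩→ {C}; cost 0
[col 0] EGINPQ: children EGQ:{G}, INP:{C} ∪→ {C,G}; cost 1
[col 1] GQ: children G:{A}, Q:{G} ∪→ {A,G}; cost 1
[col 1] EGQ: children E:{G}, GQ:{A,G} ∩→ {G}; cost 0
[col 1] IP: children I:{C}, P:{A} ∪→ {A,C}; cost 1
[col 1] INP: children IP:{A,C}, N:{G} ∪→ {A,C,G}; cost 1
[col 1] EGINPQ: children EGQ:{G}, INP:{A,C,G} ∩→ {G}; cost 0
[col 2] GQ: children G:{C}, Q:{A} ∪→ {A,C}; cost 1
[col 2] EGQ: children E:{A}, GQ:{A,C} ∩→ {A}; cost 0
[col 2] IP: children I:{A}, P:{C} ∪→ {A,C}; cost 1
[col 2] INP: children IP:{A,C}, N:{A} ∩→ {A}; cost 0
[col 2] EGINPQ: children EGQ:{A}, INP:{A} ∩→ {A}; cost 0
[col 3] GQ: children G:{T}, Q:{A} ∪→ {A,T}; cost 1
[col 3] EGQ: children E:{C}, GQ:{A,T} ∪→ {A,C,T}; cost 1
[col 3] IP: children I:{C}, P:{C} ∩→ {C}; cost 0
[col 3] INP: children IP:{C}, N:{A} ∪→ {A,C}; cost 1
[col 3] EGINPQ: children EGQ:{A,C,T}, INP:{A,C} ∩→ {A,C}; cost 0
[col 4] GQ: children G:{G}, Q:{A} ∪→ {A,G}; cost 1
[col 4] EGQ: children E:{C}, GQ:{A,G} ∪→ {A,C,G}; cost 1
[col 4] IP: children I:{C}, P:{G} ∪→ {C,G}; cost 1
[col 4] INP: children IP:{C,G}, N:{G} ∩→ {G}; cost 0
[col 4] EGINPQ: children EGQ:{A,C,G}, INP:{G} ∩→ {G}; cost 0
per-site changes: [3, 3, 2, 3, 3]; total = 14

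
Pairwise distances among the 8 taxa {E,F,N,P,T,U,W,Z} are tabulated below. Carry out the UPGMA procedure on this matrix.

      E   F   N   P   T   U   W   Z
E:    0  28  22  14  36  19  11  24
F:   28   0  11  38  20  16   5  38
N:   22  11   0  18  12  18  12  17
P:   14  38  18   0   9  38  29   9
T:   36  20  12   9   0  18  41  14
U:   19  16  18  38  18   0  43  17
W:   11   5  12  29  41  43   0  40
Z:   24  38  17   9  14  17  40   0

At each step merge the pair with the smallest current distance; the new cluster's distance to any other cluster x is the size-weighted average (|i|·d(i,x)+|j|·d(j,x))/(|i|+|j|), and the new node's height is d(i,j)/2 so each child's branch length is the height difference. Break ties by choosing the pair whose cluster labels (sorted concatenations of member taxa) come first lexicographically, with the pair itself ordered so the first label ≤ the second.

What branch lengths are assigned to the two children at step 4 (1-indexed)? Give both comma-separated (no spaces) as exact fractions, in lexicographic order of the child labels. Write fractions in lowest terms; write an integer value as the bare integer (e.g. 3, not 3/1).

5/4,23/4

iteration 1: select F,W (d=5); attach at lengths (5/2, 5/2); label the merged cluster FW
  updated: d(E,FW)=39/2, d(FW,N)=23/2, d(FW,P)=67/2, d(FW,T)=61/2, d(FW,U)=59/2, d(FW,Z)=39
iteration 2: select P,T (d=9); attach at lengths (9/2, 9/2); label the merged cluster PT
  updated: d(E,PT)=25, d(FW,PT)=32, d(N,PT)=15, d(PT,U)=28, d(PT,Z)=23/2
iteration 3: select FW,N (d=23/2); attach at lengths (13/4, 23/4); label the merged cluster FNW
  updated: d(E,FNW)=61/3, d(FNW,PT)=79/3, d(FNW,U)=77/3, d(FNW,Z)=95/3
iteration 4: select PT,Z (d=23/2); attach at lengths (5/4, 23/4); label the merged cluster PTZ
  updated: d(E,PTZ)=74/3, d(FNW,PTZ)=253/9, d(PTZ,U)=73/3
iteration 5: select E,U (d=19); attach at lengths (19/2, 19/2); label the merged cluster EU
  updated: d(EU,FNW)=23, d(EU,PTZ)=49/2
iteration 6: select EU,FNW (d=23); attach at lengths (2, 23/4); label the merged cluster EFNUW
  updated: d(EFNUW,PTZ)=80/3
iteration 7: select EFNUW,PTZ (d=80/3); attach at lengths (11/6, 91/12); label the merged cluster EFNPTUWZ
final tree: (((E:19/2,U:19/2):2,((F:5/2,W:5/2):13/4,N:23/4):23/4):11/6,((P:9/2,T:9/2):5/4,Z:23/4):91/12)
total length: 397/6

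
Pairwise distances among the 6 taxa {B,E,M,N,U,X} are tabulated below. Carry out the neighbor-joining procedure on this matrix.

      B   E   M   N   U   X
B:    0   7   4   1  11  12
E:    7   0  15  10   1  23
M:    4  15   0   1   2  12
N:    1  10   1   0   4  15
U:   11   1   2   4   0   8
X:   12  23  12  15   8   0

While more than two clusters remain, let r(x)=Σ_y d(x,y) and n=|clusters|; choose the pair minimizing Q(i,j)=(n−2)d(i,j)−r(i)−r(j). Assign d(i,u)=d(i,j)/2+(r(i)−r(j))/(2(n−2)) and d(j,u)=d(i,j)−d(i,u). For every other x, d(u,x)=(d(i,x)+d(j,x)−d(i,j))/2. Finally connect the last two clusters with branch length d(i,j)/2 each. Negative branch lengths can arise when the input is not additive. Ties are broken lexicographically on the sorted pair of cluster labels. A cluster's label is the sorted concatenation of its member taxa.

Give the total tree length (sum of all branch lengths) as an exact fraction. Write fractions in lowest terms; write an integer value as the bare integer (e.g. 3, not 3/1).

iteration 1: select E,U (d=1, Q=-78); attach at lengths (17/4, -13/4); label the merged cluster EU
  updated: d(B,EU)=17/2, d(EU,M)=8, d(EU,N)=13/2, d(EU,X)=15
iteration 2: select EU,X (d=15, Q=-47); attach at lengths (29/6, 61/6); label the merged cluster EUX
  updated: d(B,EUX)=11/4, d(EUX,M)=5/2, d(EUX,N)=13/4
iteration 3: select B,N (d=1, Q=-11); attach at lengths (9/8, -1/8); label the merged cluster BN
  updated: d(BN,EUX)=5/2, d(BN,M)=2
iteration 4: select BN,EUX (d=5/2, Q=-7); attach at lengths (1, 3/2); label the merged cluster BENUX
  updated: d(BENUX,M)=1
iteration 5: select BENUX,M (d=1); attach at lengths (1/2, 1/2); label the merged cluster BEMNUX
final tree: (((B:9/8,N:-1/8):1,((E:17/4,U:-13/4):29/6,X:61/6):3/2):1/2,M:1/2)
total length: 41/2

41/2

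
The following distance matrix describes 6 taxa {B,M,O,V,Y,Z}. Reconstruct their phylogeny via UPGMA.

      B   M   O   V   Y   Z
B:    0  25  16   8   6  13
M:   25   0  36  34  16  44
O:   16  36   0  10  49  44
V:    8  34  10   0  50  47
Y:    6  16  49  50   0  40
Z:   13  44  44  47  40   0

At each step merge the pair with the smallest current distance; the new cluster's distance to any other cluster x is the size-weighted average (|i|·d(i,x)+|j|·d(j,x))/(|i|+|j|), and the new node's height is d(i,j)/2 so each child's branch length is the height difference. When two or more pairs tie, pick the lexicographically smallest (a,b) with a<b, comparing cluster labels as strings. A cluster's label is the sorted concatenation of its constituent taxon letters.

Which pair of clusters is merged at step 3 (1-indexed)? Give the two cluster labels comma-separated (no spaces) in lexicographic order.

step 1: merge (B,Y) at d=6; branch lengths B→3, Y→3; new cluster BY
  updated: d(BY,M)=41/2, d(BY,O)=65/2, d(BY,V)=29, d(BY,Z)=53/2
step 2: merge (O,V) at d=10; branch lengths O→5, V→5; new cluster OV
  updated: d(BY,OV)=123/4, d(M,OV)=35, d(OV,Z)=91/2
step 3: merge (BY,M) at d=41/2; branch lengths BY→29/4, M→41/4; new cluster BMY
  updated: d(BMY,OV)=193/6, d(BMY,Z)=97/3
step 4: merge (BMY,OV) at d=193/6; branch lengths BMY→35/6, OV→133/12; new cluster BMOVY
  updated: d(BMOVY,Z)=188/5
step 5: merge (BMOVY,Z) at d=188/5; branch lengths BMOVY→163/60, Z→94/5; new cluster BMOVYZ
final tree: ((((B:3,Y:3):29/4,M:41/4):35/6,(O:5,V:5):133/12):163/60,Z:94/5)
total length: 1079/15

BY,M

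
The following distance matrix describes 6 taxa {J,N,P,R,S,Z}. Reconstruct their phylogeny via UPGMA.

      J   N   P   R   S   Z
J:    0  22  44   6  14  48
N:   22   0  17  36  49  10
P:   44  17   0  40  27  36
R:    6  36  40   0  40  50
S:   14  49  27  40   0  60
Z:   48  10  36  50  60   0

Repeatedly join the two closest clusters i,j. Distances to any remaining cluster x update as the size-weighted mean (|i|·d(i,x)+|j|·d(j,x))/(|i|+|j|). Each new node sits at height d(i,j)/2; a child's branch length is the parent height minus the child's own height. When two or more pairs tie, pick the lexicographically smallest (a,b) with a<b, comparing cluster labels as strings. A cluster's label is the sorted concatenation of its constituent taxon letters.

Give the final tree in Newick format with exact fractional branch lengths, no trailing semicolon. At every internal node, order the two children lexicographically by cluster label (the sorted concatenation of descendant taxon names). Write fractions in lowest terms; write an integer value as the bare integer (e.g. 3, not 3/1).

(((J:3,R:3):21/2,S:27/2):133/18,((N:5,Z:5):33/4,P:53/4):275/36)

iteration 1: select J,R (d=6); attach at lengths (3, 3); label the merged cluster JR
  updated: d(JR,N)=29, d(JR,P)=42, d(JR,S)=27, d(JR,Z)=49
iteration 2: select N,Z (d=10); attach at lengths (5, 5); label the merged cluster NZ
  updated: d(JR,NZ)=39, d(NZ,P)=53/2, d(NZ,S)=109/2
iteration 3: select NZ,P (d=53/2); attach at lengths (33/4, 53/4); label the merged cluster NPZ
  updated: d(JR,NPZ)=40, d(NPZ,S)=136/3
iteration 4: select JR,S (d=27); attach at lengths (21/2, 27/2); label the merged cluster JRS
  updated: d(JRS,NPZ)=376/9
iteration 5: select JRS,NPZ (d=376/9); attach at lengths (133/18, 275/36); label the merged cluster JNPRSZ
final tree: (((J:3,R:3):21/2,S:27/2):133/18,((N:5,Z:5):33/4,P:53/4):275/36)
total length: 2755/36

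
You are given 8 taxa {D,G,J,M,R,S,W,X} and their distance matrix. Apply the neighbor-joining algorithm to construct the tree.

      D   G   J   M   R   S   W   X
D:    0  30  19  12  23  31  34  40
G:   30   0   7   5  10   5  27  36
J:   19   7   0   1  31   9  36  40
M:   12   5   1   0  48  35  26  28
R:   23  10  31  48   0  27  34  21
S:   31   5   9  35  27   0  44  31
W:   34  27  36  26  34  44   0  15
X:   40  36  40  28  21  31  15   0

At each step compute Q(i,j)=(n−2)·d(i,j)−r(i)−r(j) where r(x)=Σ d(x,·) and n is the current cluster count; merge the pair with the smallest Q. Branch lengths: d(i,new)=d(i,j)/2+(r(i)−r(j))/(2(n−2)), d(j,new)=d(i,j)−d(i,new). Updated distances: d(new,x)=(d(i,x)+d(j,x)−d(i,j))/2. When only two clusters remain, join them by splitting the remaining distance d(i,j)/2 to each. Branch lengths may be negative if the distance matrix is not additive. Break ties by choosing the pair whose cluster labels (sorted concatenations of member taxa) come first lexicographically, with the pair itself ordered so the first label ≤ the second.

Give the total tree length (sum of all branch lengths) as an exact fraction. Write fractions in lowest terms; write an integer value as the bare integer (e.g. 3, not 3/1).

583/8

1. join W+X (d=15, Q=-337) ⇒ WX; edges |W|=95/12, |X|=85/12
  updated: d(D,WX)=59/2, d(G,WX)=24, d(J,WX)=61/2, d(M,WX)=39/2, d(R,WX)=20, d(S,WX)=30
2. join J+M (d=1, Q=-213) ⇒ JM; edges |J|=-9/5, |M|=14/5
  updated: d(D,JM)=15, d(G,JM)=11/2, d(JM,R)=39, d(JM,S)=43/2, d(JM,WX)=49/2
3. join D+JM (d=15, Q=-174) ⇒ DJM; edges |D|=83/8, |JM|=37/8
  updated: d(DJM,G)=41/4, d(DJM,R)=47/2, d(DJM,S)=75/4, d(DJM,WX)=39/2
4. join G+S (d=5, Q=-115) ⇒ GS; edges |G|=-11/4, |S|=31/4
  updated: d(DJM,GS)=12, d(GS,R)=16, d(GS,WX)=49/2
5. join DJM+GS (d=12, Q=-167/2) ⇒ DGJMS; edges |DJM|=53/8, |GS|=43/8
  updated: d(DGJMS,R)=55/4, d(DGJMS,WX)=16
6. join DGJMS+R (d=55/4, Q=-199/4) ⇒ DGJMRS; edges |DGJMS|=39/8, |R|=71/8
  updated: d(DGJMRS,WX)=89/8
7. join DGJMRS+WX (d=89/8) ⇒ DGJMRSWX; edges |DGJMRS|=89/16, |WX|=89/16
final tree: ((((D:83/8,(J:-9/5,M:14/5):37/8):53/8,(G:-11/4,S:31/4):43/8):39/8,R:71/8):89/16,(W:95/12,X:85/12):89/16)
total length: 583/8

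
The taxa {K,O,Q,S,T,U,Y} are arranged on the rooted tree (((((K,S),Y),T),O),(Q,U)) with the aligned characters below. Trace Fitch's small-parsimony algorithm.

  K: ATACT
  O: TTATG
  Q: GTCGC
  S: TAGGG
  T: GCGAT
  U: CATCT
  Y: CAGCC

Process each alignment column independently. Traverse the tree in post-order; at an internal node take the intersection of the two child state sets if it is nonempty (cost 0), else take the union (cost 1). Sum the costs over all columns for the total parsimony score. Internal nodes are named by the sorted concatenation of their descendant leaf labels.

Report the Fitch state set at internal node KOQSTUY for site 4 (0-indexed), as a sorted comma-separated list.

site 0, node KS: K={A} ∪ S={T} → {A,T} (+1)
site 0, node KSY: KS={A,T} ∪ Y={C} → {A,C,T} (+1)
site 0, node KSTY: KSY={A,C,T} ∪ T={G} → {A,C,G,T} (+1)
site 0, node KOSTY: KSTY={A,C,G,T} ∩ O={T} → {T} (+0)
site 0, node QU: Q={G} ∪ U={C} → {C,G} (+1)
site 0, node KOQSTUY: KOSTY={T} ∪ QU={C,G} → {C,G,T} (+1)
site 1, node KS: K={T} ∪ S={A} → {A,T} (+1)
site 1, node KSY: KS={A,T} ∩ Y={A} → {A} (+0)
site 1, node KSTY: KSY={A} ∪ T={C} → {A,C} (+1)
site 1, node KOSTY: KSTY={A,C} ∪ O={T} → {A,C,T} (+1)
site 1, node QU: Q={T} ∪ U={A} → {A,T} (+1)
site 1, node KOQSTUY: KOSTY={A,C,T} ∩ QU={A,T} → {A,T} (+0)
site 2, node KS: K={A} ∪ S={G} → {A,G} (+1)
site 2, node KSY: KS={A,G} ∩ Y={G} → {G} (+0)
site 2, node KSTY: KSY={G} ∩ T={G} → {G} (+0)
site 2, node KOSTY: KSTY={G} ∪ O={A} → {A,G} (+1)
site 2, node QU: Q={C} ∪ U={T} → {C,T} (+1)
site 2, node KOQSTUY: KOSTY={A,G} ∪ QU={C,T} → {A,C,G,T} (+1)
site 3, node KS: K={C} ∪ S={G} → {C,G} (+1)
site 3, node KSY: KS={C,G} ∩ Y={C} → {C} (+0)
site 3, node KSTY: KSY={C} ∪ T={A} → {A,C} (+1)
site 3, node KOSTY: KSTY={A,C} ∪ O={T} → {A,C,T} (+1)
site 3, node QU: Q={G} ∪ U={C} → {C,G} (+1)
site 3, node KOQSTUY: KOSTY={A,C,T} ∩ QU={C,G} → {C} (+0)
site 4, node KS: K={T} ∪ S={G} → {G,T} (+1)
site 4, node KSY: KS={G,T} ∪ Y={C} → {C,G,T} (+1)
site 4, node KSTY: KSY={C,G,T} ∩ T={T} → {T} (+0)
site 4, node KOSTY: KSTY={T} ∪ O={G} → {G,T} (+1)
site 4, node QU: Q={C} ∪ U={T} → {C,T} (+1)
site 4, node KOQSTUY: KOSTY={G,T} ∩ QU={C,T} → {T} (+0)
per-site changes: [5, 4, 4, 4, 4]; total = 21

T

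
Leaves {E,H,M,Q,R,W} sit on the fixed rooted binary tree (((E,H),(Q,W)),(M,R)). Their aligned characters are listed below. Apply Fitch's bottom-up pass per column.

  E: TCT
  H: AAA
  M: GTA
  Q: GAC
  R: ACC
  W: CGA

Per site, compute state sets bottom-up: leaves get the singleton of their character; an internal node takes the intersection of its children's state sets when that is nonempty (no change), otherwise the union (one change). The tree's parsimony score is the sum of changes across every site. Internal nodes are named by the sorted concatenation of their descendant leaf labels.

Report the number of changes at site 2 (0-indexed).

site 0, node EH: E={T} ∪ H={A} → {A,T} (+1)
site 0, node QW: Q={G} ∪ W={C} → {C,G} (+1)
site 0, node EHQW: EH={A,T} ∪ QW={C,G} → {A,C,G,T} (+1)
site 0, node MR: M={G} ∪ R={A} → {A,G} (+1)
site 0, node EHMQRW: EHQW={A,C,G,T} ∩ MR={A,G} → {A,G} (+0)
site 1, node EH: E={C} ∪ H={A} → {A,C} (+1)
site 1, node QW: Q={A} ∪ W={G} → {A,G} (+1)
site 1, node EHQW: EH={A,C} ∩ QW={A,G} → {A} (+0)
site 1, node MR: M={T} ∪ R={C} → {C,T} (+1)
site 1, node EHMQRW: EHQW={A} ∪ MR={C,T} → {A,C,T} (+1)
site 2, node EH: E={T} ∪ H={A} → {A,T} (+1)
site 2, node QW: Q={C} ∪ W={A} → {A,C} (+1)
site 2, node EHQW: EH={A,T} ∩ QW={A,C} → {A} (+0)
site 2, node MR: M={A} ∪ R={C} → {A,C} (+1)
site 2, node EHMQRW: EHQW={A} ∩ MR={A,C} → {A} (+0)
per-site changes: [4, 4, 3]; total = 11

3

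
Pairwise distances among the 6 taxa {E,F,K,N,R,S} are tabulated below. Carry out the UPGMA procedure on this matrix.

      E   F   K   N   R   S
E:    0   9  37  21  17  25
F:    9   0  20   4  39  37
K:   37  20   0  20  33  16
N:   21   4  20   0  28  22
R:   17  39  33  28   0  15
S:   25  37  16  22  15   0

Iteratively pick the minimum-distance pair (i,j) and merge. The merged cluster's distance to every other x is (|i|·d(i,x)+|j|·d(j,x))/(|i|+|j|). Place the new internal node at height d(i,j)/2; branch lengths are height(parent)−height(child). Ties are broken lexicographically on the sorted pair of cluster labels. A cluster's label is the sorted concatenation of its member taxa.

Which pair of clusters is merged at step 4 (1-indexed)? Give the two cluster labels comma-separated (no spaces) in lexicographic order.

1. join F+N (d=4) ⇒ FN; edges |F|=2, |N|=2
  updated: d(E,FN)=15, d(FN,K)=20, d(FN,R)=67/2, d(FN,S)=59/2
2. join E+FN (d=15) ⇒ EFN; edges |E|=15/2, |FN|=11/2
  updated: d(EFN,K)=77/3, d(EFN,R)=28, d(EFN,S)=28
3. join R+S (d=15) ⇒ RS; edges |R|=15/2, |S|=15/2
  updated: d(EFN,RS)=28, d(K,RS)=49/2
4. join K+RS (d=49/2) ⇒ KRS; edges |K|=49/4, |RS|=19/4
  updated: d(EFN,KRS)=245/9
5. join EFN+KRS (d=245/9) ⇒ EFKNRS; edges |EFN|=55/9, |KRS|=49/36
final tree: ((E:15/2,(F:2,N:2):11/2):55/9,(K:49/4,(R:15/2,S:15/2):19/4):49/36)
total length: 2033/36

K,RS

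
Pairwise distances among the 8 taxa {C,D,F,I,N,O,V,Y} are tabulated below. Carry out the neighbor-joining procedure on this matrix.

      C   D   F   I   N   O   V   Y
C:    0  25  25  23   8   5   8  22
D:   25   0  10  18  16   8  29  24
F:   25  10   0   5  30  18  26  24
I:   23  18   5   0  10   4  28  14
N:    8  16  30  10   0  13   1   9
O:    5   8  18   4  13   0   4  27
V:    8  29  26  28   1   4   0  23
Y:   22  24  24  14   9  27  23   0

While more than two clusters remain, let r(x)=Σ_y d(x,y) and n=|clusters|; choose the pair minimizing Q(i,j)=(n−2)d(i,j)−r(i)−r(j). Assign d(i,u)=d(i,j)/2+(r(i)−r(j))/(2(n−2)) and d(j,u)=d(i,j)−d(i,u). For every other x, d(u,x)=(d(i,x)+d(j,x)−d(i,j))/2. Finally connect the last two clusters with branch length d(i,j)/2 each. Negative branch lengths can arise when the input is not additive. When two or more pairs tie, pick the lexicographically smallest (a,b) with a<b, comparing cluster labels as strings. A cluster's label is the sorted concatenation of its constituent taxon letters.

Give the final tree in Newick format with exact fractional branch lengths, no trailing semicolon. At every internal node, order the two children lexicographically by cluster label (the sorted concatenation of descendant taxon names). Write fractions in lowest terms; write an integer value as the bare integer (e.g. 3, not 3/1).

(((C:133/32,((D:71/10,(F:11/2,I:-1/2):22/5):25/8,O:-5/8):187/32):43/32,(N:-71/24,Y:287/24):135/32):105/64,V:105/64)

step 1: merge (F,I) at d=5, Q=-210; branch lengths F→11/2, I→-1/2; new cluster FI
  updated: d(C,FI)=43/2, d(D,FI)=23/2, d(FI,N)=35/2, d(FI,O)=17/2, d(FI,V)=49/2, d(FI,Y)=33/2
step 2: merge (D,FI) at d=23/2, Q=-156; branch lengths D→71/10, FI→22/5; new cluster DFI
  updated: d(C,DFI)=35/2, d(DFI,N)=11, d(DFI,O)=5/2, d(DFI,V)=21, d(DFI,Y)=29/2
step 3: merge (DFI,O) at d=5/2, Q=-108; branch lengths DFI→25/8, O→-5/8; new cluster DFIO
  updated: d(C,DFIO)=10, d(DFIO,N)=43/4, d(DFIO,V)=45/4, d(DFIO,Y)=39/2
step 4: merge (N,Y) at d=9, Q=-301/4; branch lengths N→-71/24, Y→287/24; new cluster NY
  updated: d(C,NY)=21/2, d(DFIO,NY)=85/8, d(NY,V)=15/2
step 5: merge (C,DFIO) at d=10, Q=-323/8; branch lengths C→133/32, DFIO→187/32; new cluster CDFIO
  updated: d(CDFIO,NY)=89/16, d(CDFIO,V)=37/8
step 6: merge (CDFIO,NY) at d=89/16, Q=-283/16; branch lengths CDFIO→43/32, NY→135/32; new cluster CDFINOY
  updated: d(CDFINOY,V)=105/32
step 7: merge (CDFINOY,V) at d=105/32; branch lengths CDFINOY→105/64, V→105/64; new cluster CDFINOVY
final tree: (((C:133/32,((D:71/10,(F:11/2,I:-1/2):22/5):25/8,O:-5/8):187/32):43/32,(N:-71/24,Y:287/24):135/32):105/64,V:105/64)
total length: 1499/32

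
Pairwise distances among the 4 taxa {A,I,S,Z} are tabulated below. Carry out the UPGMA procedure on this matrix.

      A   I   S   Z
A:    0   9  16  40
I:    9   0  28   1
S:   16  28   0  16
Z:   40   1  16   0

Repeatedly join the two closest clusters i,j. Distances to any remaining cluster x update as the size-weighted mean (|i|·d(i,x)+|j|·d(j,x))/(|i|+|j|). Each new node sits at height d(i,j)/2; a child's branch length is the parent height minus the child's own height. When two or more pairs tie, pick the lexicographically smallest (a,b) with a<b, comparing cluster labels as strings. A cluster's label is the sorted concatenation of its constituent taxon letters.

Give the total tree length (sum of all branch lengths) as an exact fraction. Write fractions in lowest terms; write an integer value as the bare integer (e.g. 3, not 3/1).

127/4

1. join I+Z (d=1) ⇒ IZ; edges |I|=1/2, |Z|=1/2
  updated: d(A,IZ)=49/2, d(IZ,S)=22
2. join A+S (d=16) ⇒ AS; edges |A|=8, |S|=8
  updated: d(AS,IZ)=93/4
3. join AS+IZ (d=93/4) ⇒ AISZ; edges |AS|=29/8, |IZ|=89/8
final tree: ((A:8,S:8):29/8,(I:1/2,Z:1/2):89/8)
total length: 127/4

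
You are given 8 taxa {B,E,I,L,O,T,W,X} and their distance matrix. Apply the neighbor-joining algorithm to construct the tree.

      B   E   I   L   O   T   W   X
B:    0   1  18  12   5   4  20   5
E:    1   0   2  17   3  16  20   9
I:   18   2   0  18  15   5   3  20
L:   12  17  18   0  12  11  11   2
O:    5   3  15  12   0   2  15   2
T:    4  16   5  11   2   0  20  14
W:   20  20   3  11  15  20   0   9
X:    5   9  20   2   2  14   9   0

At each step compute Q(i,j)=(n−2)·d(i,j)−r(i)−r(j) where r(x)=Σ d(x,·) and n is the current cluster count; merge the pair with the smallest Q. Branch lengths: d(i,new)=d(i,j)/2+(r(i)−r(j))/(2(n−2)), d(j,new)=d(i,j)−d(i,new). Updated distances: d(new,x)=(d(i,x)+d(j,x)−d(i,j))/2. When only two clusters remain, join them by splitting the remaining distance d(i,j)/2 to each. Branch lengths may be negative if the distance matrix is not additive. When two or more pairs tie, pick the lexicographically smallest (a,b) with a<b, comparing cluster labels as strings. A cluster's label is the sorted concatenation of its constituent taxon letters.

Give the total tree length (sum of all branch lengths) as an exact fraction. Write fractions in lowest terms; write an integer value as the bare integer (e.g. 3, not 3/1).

433/16

1. join I+W (d=3, Q=-161) ⇒ IW; edges |I|=1/12, |W|=35/12
  updated: d(B,IW)=35/2, d(E,IW)=19/2, d(IW,L)=13, d(IW,O)=27/2, d(IW,T)=11, d(IW,X)=13
2. join L+X (d=2, Q=-102) ⇒ LX; edges |L|=16/5, |X|=-6/5
  updated: d(B,LX)=15/2, d(E,LX)=12, d(IW,LX)=12, d(LX,O)=6, d(LX,T)=23/2
3. join B+E (d=1, Q=-145/2) ⇒ BE; edges |B|=-5/16, |E|=21/16
  updated: d(BE,IW)=13, d(BE,LX)=37/4, d(BE,O)=7/2, d(BE,T)=19/2
4. join O+T (d=2, Q=-53) ⇒ OT; edges |O|=-1/2, |T|=5/2
  updated: d(BE,OT)=11/2, d(IW,OT)=45/4, d(LX,OT)=31/4
5. join BE+OT (d=11/2, Q=-165/4) ⇒ BEOT; edges |BE|=57/16, |OT|=31/16
  updated: d(BEOT,IW)=75/8, d(BEOT,LX)=23/4
6. join BEOT+IW (d=75/8, Q=-217/8) ⇒ BEIOTW; edges |BEOT|=25/16, |IW|=125/16
  updated: d(BEIOTW,LX)=67/16
7. join BEIOTW+LX (d=67/16) ⇒ BEILOTWX; edges |BEIOTW|=67/32, |LX|=67/32
final tree: ((((B:-5/16,E:21/16):57/16,(O:-1/2,T:5/2):31/16):25/16,(I:1/12,W:35/12):125/16):67/32,(L:16/5,X:-6/5):67/32)
total length: 433/16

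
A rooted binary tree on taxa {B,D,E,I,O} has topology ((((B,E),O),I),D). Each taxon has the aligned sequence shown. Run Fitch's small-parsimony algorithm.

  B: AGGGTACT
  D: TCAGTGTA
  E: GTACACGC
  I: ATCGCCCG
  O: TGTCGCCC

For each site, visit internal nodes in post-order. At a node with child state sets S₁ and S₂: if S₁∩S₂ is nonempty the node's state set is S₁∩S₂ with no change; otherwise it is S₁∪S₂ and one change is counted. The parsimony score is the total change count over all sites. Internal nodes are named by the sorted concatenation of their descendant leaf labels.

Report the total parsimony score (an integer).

[col 0] BE: children B:{A}, E:{G} ∪→ {A,G}; cost 1
[col 0] BEO: children BE:{A,G}, O:{T} ∪→ {A,G,T}; cost 1
[col 0] BEIO: children BEO:{A,G,T}, I:{A} ∩→ {A}; cost 0
[col 0] BDEIO: children BEIO:{A}, D:{T} ∪→ {A,T}; cost 1
[col 1] BE: children B:{G}, E:{T} ∪→ {G,T}; cost 1
[col 1] BEO: children BE:{G,T}, O:{G} ∩→ {G}; cost 0
[col 1] BEIO: children BEO:{G}, I:{T} ∪→ {G,T}; cost 1
[col 1] BDEIO: children BEIO:{G,T}, D:{C} ∪→ {C,G,T}; cost 1
[col 2] BE: children B:{G}, E:{A} ∪→ {A,G}; cost 1
[col 2] BEO: children BE:{A,G}, O:{T} ∪→ {A,G,T}; cost 1
[col 2] BEIO: children BEO:{A,G,T}, I:{C} ∪→ {A,C,G,T}; cost 1
[col 2] BDEIO: children BEIO:{A,C,G,T}, D:{A} ∩→ {A}; cost 0
[col 3] BE: children B:{G}, E:{C} ∪→ {C,G}; cost 1
[col 3] BEO: children BE:{C,G}, O:{C} ∩→ {C}; cost 0
[col 3] BEIO: children BEO:{C}, I:{G} ∪→ {C,G}; cost 1
[col 3] BDEIO: children BEIO:{C,G}, D:{G} ∩→ {G}; cost 0
[col 4] BE: children B:{T}, E:{A} ∪→ {A,T}; cost 1
[col 4] BEO: children BE:{A,T}, O:{G} ∪→ {A,G,T}; cost 1
[col 4] BEIO: children BEO:{A,G,T}, I:{C} ∪→ {A,C,G,T}; cost 1
[col 4] BDEIO: children BEIO:{A,C,G,T}, D:{T} ∩→ {T}; cost 0
[col 5] BE: children B:{A}, E:{C} ∪→ {A,C}; cost 1
[col 5] BEO: children BE:{A,C}, O:{C} ∩→ {C}; cost 0
[col 5] BEIO: children BEO:{C}, I:{C} ∩→ {C}; cost 0
[col 5] BDEIO: children BEIO:{C}, D:{G} ∪→ {C,G}; cost 1
[col 6] BE: children B:{C}, E:{G} ∪→ {C,G}; cost 1
[col 6] BEO: children BE:{C,G}, O:{C} ∩→ {C}; cost 0
[col 6] BEIO: children BEO:{C}, I:{C} ∩→ {C}; cost 0
[col 6] BDEIO: children BEIO:{C}, D:{T} ∪→ {C,T}; cost 1
[col 7] BE: children B:{T}, E:{C} ∪→ {C,T}; cost 1
[col 7] BEO: children BE:{C,T}, O:{C} ∩→ {C}; cost 0
[col 7] BEIO: children BEO:{C}, I:{G} ∪→ {C,G}; cost 1
[col 7] BDEIO: children BEIO:{C,G}, D:{A} ∪→ {A,C,G}; cost 1
per-site changes: [3, 3, 3, 2, 3, 2, 2, 3]; total = 21

21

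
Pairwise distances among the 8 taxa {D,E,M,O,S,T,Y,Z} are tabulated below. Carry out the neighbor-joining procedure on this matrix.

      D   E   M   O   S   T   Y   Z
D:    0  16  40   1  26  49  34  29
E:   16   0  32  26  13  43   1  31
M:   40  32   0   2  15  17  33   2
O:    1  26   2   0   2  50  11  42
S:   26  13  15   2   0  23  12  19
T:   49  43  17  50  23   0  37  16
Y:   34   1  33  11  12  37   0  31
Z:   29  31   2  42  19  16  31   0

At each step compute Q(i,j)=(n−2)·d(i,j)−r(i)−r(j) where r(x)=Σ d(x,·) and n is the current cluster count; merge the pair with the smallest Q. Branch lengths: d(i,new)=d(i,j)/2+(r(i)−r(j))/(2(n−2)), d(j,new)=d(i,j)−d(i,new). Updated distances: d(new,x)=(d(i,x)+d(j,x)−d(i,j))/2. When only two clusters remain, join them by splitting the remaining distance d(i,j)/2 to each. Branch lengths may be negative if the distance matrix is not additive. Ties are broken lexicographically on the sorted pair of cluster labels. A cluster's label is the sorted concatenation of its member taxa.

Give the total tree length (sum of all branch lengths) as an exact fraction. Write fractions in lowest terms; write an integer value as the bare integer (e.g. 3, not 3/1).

903/16

iteration 1: select D,O (d=1, Q=-323); attach at lengths (67/12, -55/12); label the merged cluster DO
  updated: d(DO,E)=41/2, d(DO,M)=41/2, d(DO,S)=27/2, d(DO,T)=49, d(DO,Y)=22, d(DO,Z)=35
iteration 2: select E,Y (d=1, Q=-543/2); attach at lengths (19/20, 1/20); label the merged cluster EY
  updated: d(DO,EY)=83/4, d(EY,M)=32, d(EY,S)=12, d(EY,T)=79/2, d(EY,Z)=61/2
iteration 3: select DO,EY (d=83/4, Q=-381/2); attach at lengths (87/8, 79/8); label the merged cluster DEOY
  updated: d(DEOY,M)=127/8, d(DEOY,S)=19/8, d(DEOY,T)=271/8, d(DEOY,Z)=179/8
iteration 4: select DEOY,S (d=19/8, Q=-507/4); attach at lengths (89/24, -4/3); label the merged cluster DEOSY
  updated: d(DEOSY,M)=57/4, d(DEOSY,T)=109/4, d(DEOSY,Z)=39/2
iteration 5: select DEOSY,T (d=109/4, Q=-267/4); attach at lengths (221/16, 215/16); label the merged cluster DEOSTY
  updated: d(DEOSTY,M)=2, d(DEOSTY,Z)=33/8
iteration 6: select DEOSTY,M (d=2, Q=-65/8); attach at lengths (33/16, -1/16); label the merged cluster DEMOSTY
  updated: d(DEMOSTY,Z)=33/16
iteration 7: select DEMOSTY,Z (d=33/16); attach at lengths (33/32, 33/32); label the merged cluster DEMOSTYZ
final tree: ((((((D:67/12,O:-55/12):87/8,(E:19/20,Y:1/20):79/8):89/24,S:-4/3):221/16,T:215/16):33/16,M:-1/16):33/32,Z:33/32)
total length: 903/16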